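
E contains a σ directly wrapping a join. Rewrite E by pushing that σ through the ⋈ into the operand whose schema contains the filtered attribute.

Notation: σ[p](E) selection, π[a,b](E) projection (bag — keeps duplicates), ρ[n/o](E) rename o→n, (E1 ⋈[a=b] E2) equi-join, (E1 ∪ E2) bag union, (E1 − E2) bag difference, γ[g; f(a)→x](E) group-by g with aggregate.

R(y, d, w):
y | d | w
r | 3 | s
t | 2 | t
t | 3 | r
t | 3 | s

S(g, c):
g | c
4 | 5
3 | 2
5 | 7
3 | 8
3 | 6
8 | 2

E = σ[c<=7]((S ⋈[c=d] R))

σ filters on c, owned by the left side.
E' = (σ[c<=7](S) ⋈[c=d] R)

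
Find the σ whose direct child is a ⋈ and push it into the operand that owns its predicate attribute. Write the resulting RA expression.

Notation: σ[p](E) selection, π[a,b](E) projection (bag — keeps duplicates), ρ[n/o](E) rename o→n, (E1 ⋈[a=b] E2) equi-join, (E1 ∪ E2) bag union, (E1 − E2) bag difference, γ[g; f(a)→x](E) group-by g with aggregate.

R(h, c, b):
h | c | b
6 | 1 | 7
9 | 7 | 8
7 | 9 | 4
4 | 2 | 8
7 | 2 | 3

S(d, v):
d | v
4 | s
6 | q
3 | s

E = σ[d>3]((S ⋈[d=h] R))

σ filters on d, owned by the left side.
E' = (σ[d>3](S) ⋈[d=h] R)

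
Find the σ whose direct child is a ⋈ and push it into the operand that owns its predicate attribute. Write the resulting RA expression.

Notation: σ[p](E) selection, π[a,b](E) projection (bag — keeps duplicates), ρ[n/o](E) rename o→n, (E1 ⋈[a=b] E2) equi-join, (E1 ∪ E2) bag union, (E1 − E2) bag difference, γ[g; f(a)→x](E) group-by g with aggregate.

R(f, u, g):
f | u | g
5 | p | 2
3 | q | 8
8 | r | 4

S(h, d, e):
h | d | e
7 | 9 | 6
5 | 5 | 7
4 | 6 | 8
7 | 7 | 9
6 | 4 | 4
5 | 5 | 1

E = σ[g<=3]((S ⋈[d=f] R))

σ filters on g, owned by the right side.
E' = (S ⋈[d=f] σ[g<=3](R))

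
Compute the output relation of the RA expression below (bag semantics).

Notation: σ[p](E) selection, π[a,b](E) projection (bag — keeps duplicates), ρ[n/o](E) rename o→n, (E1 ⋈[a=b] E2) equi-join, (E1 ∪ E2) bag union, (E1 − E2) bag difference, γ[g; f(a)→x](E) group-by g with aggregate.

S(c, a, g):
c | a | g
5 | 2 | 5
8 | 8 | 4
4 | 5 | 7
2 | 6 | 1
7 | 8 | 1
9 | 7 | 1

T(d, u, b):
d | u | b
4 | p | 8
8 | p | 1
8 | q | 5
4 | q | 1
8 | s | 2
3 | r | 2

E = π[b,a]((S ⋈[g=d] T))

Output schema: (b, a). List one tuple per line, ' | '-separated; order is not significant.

Subexpression sizes:
  S → 6
  T → 6
  (S ⋈[g=d] T) → 2
  π[b,a]((S ⋈[g=d] T)) → 2

== RESULT ==
b | a
1 | 8
8 | 8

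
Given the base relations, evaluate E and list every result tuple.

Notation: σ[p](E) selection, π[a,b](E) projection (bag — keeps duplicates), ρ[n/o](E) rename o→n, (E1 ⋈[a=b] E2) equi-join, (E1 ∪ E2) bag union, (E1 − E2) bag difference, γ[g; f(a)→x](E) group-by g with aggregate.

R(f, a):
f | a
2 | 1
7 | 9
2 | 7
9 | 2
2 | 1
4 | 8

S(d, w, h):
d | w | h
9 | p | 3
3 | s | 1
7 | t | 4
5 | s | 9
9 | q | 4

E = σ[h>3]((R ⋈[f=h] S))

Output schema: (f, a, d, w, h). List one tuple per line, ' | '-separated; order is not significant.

Subexpression sizes:
  R → 6
  S → 5
  (R ⋈[f=h] S) → 3
  σ[h>3]((R ⋈[f=h] S)) → 3

== RESULT ==
f | a | d | w | h
4 | 8 | 7 | t | 4
4 | 8 | 9 | q | 4
9 | 2 | 5 | s | 9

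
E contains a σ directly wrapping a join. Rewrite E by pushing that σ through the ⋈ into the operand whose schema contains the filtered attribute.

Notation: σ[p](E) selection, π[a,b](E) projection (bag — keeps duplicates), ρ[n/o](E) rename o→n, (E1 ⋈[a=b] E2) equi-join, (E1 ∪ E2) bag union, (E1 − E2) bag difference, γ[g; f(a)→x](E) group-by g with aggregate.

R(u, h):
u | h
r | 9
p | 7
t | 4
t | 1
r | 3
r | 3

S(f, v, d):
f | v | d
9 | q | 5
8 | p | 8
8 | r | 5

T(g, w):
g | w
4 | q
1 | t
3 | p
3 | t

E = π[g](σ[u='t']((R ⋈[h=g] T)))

σ filters on u, owned by the left side.
E' = π[g]((σ[u='t'](R) ⋈[h=g] T))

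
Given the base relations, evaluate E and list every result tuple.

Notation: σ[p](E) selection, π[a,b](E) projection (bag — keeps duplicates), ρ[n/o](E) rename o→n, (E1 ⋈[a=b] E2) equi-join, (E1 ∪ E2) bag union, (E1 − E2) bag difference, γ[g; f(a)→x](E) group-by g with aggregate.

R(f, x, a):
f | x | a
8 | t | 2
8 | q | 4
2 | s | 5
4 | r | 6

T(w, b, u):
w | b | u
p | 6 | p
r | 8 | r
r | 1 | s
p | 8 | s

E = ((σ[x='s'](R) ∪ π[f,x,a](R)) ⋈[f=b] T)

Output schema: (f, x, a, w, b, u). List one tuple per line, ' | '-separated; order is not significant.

Row counts bottom-up:
  R → 4
  σ[x='s'](R) → 1
  R → 4
  π[f,x,a](R) → 4
  (σ[x='s'](R) ∪ π[f,x,a](R)) → 5
  T → 4
  ((σ[x='s'](R) ∪ π[f,x,a](R)) ⋈[f=b] T) → 4

== RESULT ==
f | x | a | w | b | u
8 | q | 4 | p | 8 | s
8 | q | 4 | r | 8 | r
8 | t | 2 | p | 8 | s
8 | t | 2 | r | 8 | r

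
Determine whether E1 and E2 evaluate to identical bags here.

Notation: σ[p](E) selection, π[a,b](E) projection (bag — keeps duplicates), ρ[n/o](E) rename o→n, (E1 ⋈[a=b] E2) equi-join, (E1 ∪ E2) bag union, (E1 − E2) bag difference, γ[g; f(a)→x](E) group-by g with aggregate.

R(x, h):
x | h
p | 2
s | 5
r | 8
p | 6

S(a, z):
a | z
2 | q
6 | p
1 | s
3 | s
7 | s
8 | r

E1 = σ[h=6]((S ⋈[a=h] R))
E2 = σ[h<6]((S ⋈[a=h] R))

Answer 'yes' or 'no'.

E1 subexpression sizes:
  S → 6
  R → 4
  (S ⋈[a=h] R) → 3
  σ[h=6]((S ⋈[a=h] R)) → 1
E2 subexpression sizes:
  S → 6
  R → 4
  (S ⋈[a=h] R) → 3
  σ[h<6]((S ⋈[a=h] R)) → 1

E1 result:
a | z | x | h
6 | p | p | 6
E2 result:
a | z | x | h
2 | q | p | 2
Witness: (6, 'p', 'p', 6) appears 1× in E1 but 0× in E2.

no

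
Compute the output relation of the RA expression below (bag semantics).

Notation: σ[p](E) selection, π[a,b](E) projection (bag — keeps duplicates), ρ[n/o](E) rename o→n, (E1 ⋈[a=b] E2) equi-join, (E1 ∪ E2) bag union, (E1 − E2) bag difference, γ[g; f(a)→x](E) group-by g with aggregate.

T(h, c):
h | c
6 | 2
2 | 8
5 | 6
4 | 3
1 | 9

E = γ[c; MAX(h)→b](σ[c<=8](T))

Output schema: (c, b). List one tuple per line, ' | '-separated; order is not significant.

Per-node cardinality:
  T → 5
  σ[c<=8](T) → 4
  γ[c; MAX(h)→b](σ[c<=8](T)) → 4

== RESULT ==
c | b
2 | 6
3 | 4
6 | 5
8 | 2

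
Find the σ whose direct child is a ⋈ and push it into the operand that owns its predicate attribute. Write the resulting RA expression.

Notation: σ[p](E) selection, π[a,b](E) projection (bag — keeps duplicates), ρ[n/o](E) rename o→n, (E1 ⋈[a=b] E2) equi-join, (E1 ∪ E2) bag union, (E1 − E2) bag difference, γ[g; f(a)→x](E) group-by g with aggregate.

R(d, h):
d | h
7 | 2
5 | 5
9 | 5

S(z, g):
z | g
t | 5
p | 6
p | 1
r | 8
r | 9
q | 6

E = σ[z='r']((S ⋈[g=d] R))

σ filters on z, owned by the left side.
E' = (σ[z='r'](S) ⋈[g=d] R)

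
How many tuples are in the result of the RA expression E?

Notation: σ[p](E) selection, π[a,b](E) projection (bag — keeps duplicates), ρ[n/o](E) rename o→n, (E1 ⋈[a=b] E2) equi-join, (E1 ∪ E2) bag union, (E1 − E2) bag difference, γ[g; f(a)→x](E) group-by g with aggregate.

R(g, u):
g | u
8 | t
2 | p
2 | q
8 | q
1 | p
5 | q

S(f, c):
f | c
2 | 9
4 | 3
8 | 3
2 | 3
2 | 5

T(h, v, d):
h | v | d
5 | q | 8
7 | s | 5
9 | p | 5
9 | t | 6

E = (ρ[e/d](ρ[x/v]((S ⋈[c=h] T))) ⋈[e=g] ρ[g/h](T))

Row counts bottom-up:
  S → 5
  T → 4
  (S ⋈[c=h] T) → 3
  ρ[x/v]((S ⋈[c=h] T)) → 3
  ρ[e/d](ρ[x/v]((S ⋈[c=h] T))) → 3
  T → 4
  ρ[g/h](T) → 4
  (ρ[e/d](ρ[x/v]((S ⋈[c=h] T))) ⋈[e=g] ρ[g/h](T)) → 1

|E| = 1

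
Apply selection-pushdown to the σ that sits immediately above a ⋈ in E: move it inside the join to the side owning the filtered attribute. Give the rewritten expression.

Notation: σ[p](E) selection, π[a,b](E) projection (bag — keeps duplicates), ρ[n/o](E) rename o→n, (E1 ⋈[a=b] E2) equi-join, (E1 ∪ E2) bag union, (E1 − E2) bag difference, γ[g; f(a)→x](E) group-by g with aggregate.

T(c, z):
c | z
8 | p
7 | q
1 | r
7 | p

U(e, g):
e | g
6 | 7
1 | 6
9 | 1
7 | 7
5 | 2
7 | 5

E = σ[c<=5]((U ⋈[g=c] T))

σ filters on c, owned by the right side.
E' = (U ⋈[g=c] σ[c<=5](T))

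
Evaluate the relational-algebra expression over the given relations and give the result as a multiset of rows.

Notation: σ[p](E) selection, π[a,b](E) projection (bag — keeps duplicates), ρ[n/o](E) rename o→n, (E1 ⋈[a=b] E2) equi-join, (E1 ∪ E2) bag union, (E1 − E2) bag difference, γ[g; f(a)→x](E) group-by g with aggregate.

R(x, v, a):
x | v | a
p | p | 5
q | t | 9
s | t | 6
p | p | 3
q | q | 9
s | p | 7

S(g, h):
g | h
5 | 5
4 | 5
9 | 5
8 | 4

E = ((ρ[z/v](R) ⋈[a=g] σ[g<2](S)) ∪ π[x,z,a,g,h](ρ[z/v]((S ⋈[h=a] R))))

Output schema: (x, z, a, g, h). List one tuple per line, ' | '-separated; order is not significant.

Stepwise |·|:
  R → 6
  ρ[z/v](R) → 6
  S → 4
  σ[g<2](S) → 0
  (ρ[z/v](R) ⋈[a=g] σ[g<2](S)) → 0
  S → 4
  R → 6
  (S ⋈[h=a] R) → 3
  ρ[z/v]((S ⋈[h=a] R)) → 3
  π[x,z,a,g,h](ρ[z/v]((S ⋈[h=a] R))) → 3
  ((ρ[z/v](R) ⋈[a=g] σ[g<2](S)) ∪ π[x,z,a,g,h](ρ[z/v]((S ⋈[h=a] R)))) → 3

== RESULT ==
x | z | a | g | h
p | p | 5 | 4 | 5
p | p | 5 | 5 | 5
p | p | 5 | 9 | 5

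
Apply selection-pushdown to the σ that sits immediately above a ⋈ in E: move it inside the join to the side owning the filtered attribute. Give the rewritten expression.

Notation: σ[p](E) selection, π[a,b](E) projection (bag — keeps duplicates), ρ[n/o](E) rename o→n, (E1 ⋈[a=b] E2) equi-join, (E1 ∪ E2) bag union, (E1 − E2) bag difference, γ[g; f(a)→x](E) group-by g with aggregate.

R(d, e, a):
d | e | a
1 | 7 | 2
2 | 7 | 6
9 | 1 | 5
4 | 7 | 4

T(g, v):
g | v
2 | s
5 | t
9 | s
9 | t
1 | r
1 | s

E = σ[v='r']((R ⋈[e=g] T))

σ filters on v, owned by the right side.
E' = (R ⋈[e=g] σ[v='r'](T))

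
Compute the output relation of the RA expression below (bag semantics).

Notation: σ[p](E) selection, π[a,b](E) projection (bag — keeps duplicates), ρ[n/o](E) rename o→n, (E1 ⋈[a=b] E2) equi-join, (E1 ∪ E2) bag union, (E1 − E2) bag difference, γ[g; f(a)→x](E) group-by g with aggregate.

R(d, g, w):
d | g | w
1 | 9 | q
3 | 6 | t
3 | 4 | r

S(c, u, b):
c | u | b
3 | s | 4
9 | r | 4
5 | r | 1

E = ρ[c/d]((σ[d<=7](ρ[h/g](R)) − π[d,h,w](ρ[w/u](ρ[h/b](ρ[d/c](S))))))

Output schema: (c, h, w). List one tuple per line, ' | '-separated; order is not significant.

Row counts bottom-up:
  R → 3
  ρ[h/g](R) → 3
  σ[d<=7](ρ[h/g](R)) → 3
  S → 3
  ρ[d/c](S) → 3
  ρ[h/b](ρ[d/c](S)) → 3
  ρ[w/u](ρ[h/b](ρ[d/c](S))) → 3
  π[d,h,w](ρ[w/u](ρ[h/b](ρ[d/c](S)))) → 3
  (σ[d<=7](ρ[h/g](R)) − π[d,h,w](ρ[w/u](ρ[h/b](ρ[d/c](S))))) → 3
  ρ[c/d]((σ[d<=7](ρ[h/g](R)) − π[d,h,w](ρ[w/u](ρ[h/b](ρ[d/c](S)))))) → 3

== RESULT ==
c | h | w
1 | 9 | q
3 | 4 | r
3 | 6 | t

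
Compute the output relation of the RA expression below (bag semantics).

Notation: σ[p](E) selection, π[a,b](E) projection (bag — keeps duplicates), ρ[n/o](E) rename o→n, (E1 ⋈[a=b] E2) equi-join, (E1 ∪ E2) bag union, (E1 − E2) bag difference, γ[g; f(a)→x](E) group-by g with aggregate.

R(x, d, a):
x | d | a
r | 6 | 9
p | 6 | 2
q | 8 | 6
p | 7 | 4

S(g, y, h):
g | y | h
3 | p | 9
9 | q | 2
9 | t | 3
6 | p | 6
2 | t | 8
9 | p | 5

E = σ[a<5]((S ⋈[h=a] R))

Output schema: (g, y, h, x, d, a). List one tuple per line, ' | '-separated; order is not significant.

Row counts bottom-up:
  S → 6
  R → 4
  (S ⋈[h=a] R) → 3
  σ[a<5]((S ⋈[h=a] R)) → 1

== RESULT ==
g | y | h | x | d | a
9 | q | 2 | p | 6 | 2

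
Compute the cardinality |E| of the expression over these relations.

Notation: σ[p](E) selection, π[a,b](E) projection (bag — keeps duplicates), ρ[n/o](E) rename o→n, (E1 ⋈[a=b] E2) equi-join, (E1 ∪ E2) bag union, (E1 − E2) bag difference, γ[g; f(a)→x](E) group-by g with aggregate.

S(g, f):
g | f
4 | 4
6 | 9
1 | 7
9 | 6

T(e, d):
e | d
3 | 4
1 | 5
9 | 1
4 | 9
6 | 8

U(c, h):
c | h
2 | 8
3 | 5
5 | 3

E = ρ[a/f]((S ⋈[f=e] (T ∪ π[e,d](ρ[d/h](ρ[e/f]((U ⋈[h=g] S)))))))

Per-node cardinality:
  S → 4
  T → 5
  U → 3
  S → 4
  (U ⋈[h=g] S) → 0
  ρ[e/f]((U ⋈[h=g] S)) → 0
  ρ[d/h](ρ[e/f]((U ⋈[h=g] S))) → 0
  π[e,d](ρ[d/h](ρ[e/f]((U ⋈[h=g] S)))) → 0
  (T ∪ π[e,d](ρ[d/h](ρ[e/f]((U ⋈[h=g] S))))) → 5
  (S ⋈[f=e] (T ∪ π[e,d](ρ[d/h](ρ[e/f]((U ⋈[h=g] S)))))) → 3
  ρ[a/f]((S ⋈[f=e] (T ∪ π[e,d](ρ[d/h](ρ[e/f]((U ⋈[h=g] S))))))) → 3

|E| = 3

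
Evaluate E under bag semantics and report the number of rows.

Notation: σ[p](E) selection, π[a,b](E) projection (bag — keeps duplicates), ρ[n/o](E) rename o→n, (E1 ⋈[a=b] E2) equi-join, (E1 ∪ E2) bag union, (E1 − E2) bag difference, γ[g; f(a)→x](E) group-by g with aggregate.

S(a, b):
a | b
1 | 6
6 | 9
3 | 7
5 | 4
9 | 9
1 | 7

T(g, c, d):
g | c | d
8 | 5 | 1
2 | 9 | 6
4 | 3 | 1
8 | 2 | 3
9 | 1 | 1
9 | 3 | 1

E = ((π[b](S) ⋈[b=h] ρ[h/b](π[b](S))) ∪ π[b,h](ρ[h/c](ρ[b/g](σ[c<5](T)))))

Per-node cardinality:
  S → 6
  π[b](S) → 6
  S → 6
  π[b](S) → 6
  ρ[h/b](π[b](S)) → 6
  (π[b](S) ⋈[b=h] ρ[h/b](π[b](S))) → 10
  T → 6
  σ[c<5](T) → 4
  ρ[b/g](σ[c<5](T)) → 4
  ρ[h/c](ρ[b/g](σ[c<5](T))) → 4
  π[b,h](ρ[h/c](ρ[b/g](σ[c<5](T)))) → 4
  ((π[b](S) ⋈[b=h] ρ[h/b](π[b](S))) ∪ π[b,h](ρ[h/c](ρ[b/g](σ[c<5](T))))) → 14

|E| = 14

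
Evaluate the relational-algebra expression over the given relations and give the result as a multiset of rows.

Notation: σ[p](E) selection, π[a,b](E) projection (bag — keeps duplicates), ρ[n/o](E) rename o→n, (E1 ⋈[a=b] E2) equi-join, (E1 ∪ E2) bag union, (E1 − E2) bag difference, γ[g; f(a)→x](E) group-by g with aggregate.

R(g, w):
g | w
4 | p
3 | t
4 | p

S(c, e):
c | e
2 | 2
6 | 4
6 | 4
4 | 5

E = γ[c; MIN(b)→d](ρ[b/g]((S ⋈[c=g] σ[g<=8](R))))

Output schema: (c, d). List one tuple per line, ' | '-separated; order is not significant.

Subexpression sizes:
  S → 4
  R → 3
  σ[g<=8](R) → 3
  (S ⋈[c=g] σ[g<=8](R)) → 2
  ρ[b/g]((S ⋈[c=g] σ[g<=8](R))) → 2
  γ[c; MIN(b)→d](ρ[b/g]((S ⋈[c=g] σ[g<=8](R)))) → 1

== RESULT ==
c | d
4 | 4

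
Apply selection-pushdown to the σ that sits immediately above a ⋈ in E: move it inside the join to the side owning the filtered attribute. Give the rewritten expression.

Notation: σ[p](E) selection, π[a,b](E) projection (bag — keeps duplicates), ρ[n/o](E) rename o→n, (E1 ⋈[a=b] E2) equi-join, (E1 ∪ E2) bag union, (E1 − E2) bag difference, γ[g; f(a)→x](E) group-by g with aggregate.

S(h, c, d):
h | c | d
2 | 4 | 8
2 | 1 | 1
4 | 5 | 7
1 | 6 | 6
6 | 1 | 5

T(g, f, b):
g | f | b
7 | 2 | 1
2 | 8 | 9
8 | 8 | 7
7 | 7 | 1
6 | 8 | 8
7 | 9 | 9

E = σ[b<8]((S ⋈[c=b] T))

σ filters on b, owned by the right side.
E' = (S ⋈[c=b] σ[b<8](T))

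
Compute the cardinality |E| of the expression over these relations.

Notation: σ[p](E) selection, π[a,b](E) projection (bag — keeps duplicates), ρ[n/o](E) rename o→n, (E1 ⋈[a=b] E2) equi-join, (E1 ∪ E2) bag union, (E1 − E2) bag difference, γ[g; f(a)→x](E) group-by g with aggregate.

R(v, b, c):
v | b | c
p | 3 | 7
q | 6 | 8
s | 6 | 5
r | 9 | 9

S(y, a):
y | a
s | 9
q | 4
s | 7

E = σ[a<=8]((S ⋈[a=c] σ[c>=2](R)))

Per-node cardinality:
  S → 3
  R → 4
  σ[c>=2](R) → 4
  (S ⋈[a=c] σ[c>=2](R)) → 2
  σ[a<=8]((S ⋈[a=c] σ[c>=2](R))) → 1

|E| = 1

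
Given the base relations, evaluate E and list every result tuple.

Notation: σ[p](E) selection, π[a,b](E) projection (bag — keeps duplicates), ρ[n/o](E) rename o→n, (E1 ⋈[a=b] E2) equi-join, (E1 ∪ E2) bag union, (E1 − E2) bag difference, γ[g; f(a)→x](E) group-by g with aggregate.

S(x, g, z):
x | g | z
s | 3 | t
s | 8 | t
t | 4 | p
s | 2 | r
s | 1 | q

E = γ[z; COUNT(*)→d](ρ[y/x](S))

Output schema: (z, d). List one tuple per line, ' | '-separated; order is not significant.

Stepwise |·|:
  S → 5
  ρ[y/x](S) → 5
  γ[z; COUNT(*)→d](ρ[y/x](S)) → 4

== RESULT ==
z | d
p | 1
q | 1
r | 1
t | 2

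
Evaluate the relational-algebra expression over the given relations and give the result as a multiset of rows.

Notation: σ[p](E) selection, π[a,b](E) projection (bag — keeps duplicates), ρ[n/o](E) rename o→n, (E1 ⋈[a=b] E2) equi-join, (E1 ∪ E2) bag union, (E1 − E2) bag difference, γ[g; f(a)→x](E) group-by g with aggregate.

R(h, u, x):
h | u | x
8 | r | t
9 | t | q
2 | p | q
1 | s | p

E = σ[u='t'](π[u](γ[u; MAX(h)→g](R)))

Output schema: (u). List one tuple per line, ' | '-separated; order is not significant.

Stepwise |·|:
  R → 4
  γ[u; MAX(h)→g](R) → 4
  π[u](γ[u; MAX(h)→g](R)) → 4
  σ[u='t'](π[u](γ[u; MAX(h)→g](R))) → 1

== RESULT ==
u
t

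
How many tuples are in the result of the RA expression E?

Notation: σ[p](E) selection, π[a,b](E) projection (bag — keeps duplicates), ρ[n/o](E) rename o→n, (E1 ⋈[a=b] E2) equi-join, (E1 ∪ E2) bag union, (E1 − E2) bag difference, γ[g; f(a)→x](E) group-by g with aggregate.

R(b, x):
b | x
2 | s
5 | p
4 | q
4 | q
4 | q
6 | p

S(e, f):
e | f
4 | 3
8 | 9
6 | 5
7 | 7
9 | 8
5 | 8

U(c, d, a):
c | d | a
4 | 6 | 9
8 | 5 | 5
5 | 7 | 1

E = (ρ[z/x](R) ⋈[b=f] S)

Row counts bottom-up:
  R → 6
  ρ[z/x](R) → 6
  S → 6
  (ρ[z/x](R) ⋈[b=f] S) → 1

|E| = 1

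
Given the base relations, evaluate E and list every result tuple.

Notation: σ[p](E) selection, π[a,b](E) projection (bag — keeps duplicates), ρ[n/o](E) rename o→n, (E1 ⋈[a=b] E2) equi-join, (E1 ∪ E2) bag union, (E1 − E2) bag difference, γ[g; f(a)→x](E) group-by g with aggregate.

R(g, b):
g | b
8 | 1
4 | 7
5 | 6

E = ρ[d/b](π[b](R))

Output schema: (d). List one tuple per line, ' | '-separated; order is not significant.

Per-node cardinality:
  R → 3
  π[b](R) → 3
  ρ[d/b](π[b](R)) → 3

== RESULT ==
d
1
6
7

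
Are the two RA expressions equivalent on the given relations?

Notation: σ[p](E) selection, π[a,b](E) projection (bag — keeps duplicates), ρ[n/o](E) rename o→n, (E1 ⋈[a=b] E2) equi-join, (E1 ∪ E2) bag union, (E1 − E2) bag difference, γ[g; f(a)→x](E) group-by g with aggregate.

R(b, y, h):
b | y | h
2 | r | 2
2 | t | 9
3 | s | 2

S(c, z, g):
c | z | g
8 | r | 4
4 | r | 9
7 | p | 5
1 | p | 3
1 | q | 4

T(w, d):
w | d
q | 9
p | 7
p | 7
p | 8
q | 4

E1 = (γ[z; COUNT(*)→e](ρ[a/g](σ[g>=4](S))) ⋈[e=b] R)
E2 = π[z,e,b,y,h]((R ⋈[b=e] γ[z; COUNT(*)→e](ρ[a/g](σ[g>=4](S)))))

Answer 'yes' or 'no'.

E1 row counts bottom-up:
  S → 5
  σ[g>=4](S) → 4
  ρ[a/g](σ[g>=4](S)) → 4
  γ[z; COUNT(*)→e](ρ[a/g](σ[g>=4](S))) → 3
  R → 3
  (γ[z; COUNT(*)→e](ρ[a/g](σ[g>=4](S))) ⋈[e=b] R) → 2
E2 row counts bottom-up:
  R → 3
  S → 5
  σ[g>=4](S) → 4
  ρ[a/g](σ[g>=4](S)) → 4
  γ[z; COUNT(*)→e](ρ[a/g](σ[g>=4](S))) → 3
  (R ⋈[b=e] γ[z; COUNT(*)→e](ρ[a/g](σ[g>=4](S)))) → 2
  π[z,e,b,y,h]((R ⋈[b=e] γ[z; COUNT(*)→e](ρ[a/g](σ[g>=4](S))))) → 2

E1 and E2 produce the same multiset:
z | e | b | y | h
r | 2 | 2 | r | 2
r | 2 | 2 | t | 9

yes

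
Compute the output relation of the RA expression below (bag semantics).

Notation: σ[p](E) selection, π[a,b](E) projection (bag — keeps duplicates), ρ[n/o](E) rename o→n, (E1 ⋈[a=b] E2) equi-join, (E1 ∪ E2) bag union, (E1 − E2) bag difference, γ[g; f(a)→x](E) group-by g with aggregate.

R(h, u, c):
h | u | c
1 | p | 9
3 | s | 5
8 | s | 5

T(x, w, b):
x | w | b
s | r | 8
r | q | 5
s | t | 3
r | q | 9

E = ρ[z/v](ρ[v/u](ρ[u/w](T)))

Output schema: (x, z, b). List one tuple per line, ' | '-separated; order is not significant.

Row counts bottom-up:
  T → 4
  ρ[u/w](T) → 4
  ρ[v/u](ρ[u/w](T)) → 4
  ρ[z/v](ρ[v/u](ρ[u/w](T))) → 4

== RESULT ==
x | z | b
r | q | 5
r | q | 9
s | r | 8
s | t | 3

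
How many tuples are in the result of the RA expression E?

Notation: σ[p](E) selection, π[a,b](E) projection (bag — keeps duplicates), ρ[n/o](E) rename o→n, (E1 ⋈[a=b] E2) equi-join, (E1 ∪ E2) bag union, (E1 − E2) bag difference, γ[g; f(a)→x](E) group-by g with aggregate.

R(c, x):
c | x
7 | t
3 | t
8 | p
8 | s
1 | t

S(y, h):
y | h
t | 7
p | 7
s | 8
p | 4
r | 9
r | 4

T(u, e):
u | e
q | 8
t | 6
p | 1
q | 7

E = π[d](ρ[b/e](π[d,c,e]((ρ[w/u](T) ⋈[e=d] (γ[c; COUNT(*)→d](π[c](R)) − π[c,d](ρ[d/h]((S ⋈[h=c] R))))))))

Per-node cardinality:
  T → 4
  ρ[w/u](T) → 4
  R → 5
  π[c](R) → 5
  γ[c; COUNT(*)→d](π[c](R)) → 4
  S → 6
  R → 5
  (S ⋈[h=c] R) → 4
  ρ[d/h]((S ⋈[h=c] R)) → 4
  π[c,d](ρ[d/h]((S ⋈[h=c] R))) → 4
  (γ[c; COUNT(*)→d](π[c](R)) − π[c,d](ρ[d/h]((S ⋈[h=c] R)))) → 4
  (ρ[w/u](T) ⋈[e=d] (γ[c; COUNT(*)→d](π[c](R)) − π[c,d](ρ[d/h]((S ⋈[h=c] R))))) → 3
  π[d,c,e]((ρ[w/u](T) ⋈[e=d] (γ[c; COUNT(*)→d](π[c](R)) − π[c,d](ρ[d/h]((S ⋈[h=c] R)))))) → 3
  ρ[b/e](π[d,c,e]((ρ[w/u](T) ⋈[e=d] (γ[c; COUNT(*)→d](π[c](R)) − π[c,d](ρ[d/h]((S ⋈[h=c] R))))))) → 3
  π[d](ρ[b/e](π[d,c,e]((ρ[w/u](T) ⋈[e=d] (γ[c; COUNT(*)→d](π[c](R)) − π[c,d](ρ[d/h]((S ⋈[h=c] R)))))))) → 3

|E| = 3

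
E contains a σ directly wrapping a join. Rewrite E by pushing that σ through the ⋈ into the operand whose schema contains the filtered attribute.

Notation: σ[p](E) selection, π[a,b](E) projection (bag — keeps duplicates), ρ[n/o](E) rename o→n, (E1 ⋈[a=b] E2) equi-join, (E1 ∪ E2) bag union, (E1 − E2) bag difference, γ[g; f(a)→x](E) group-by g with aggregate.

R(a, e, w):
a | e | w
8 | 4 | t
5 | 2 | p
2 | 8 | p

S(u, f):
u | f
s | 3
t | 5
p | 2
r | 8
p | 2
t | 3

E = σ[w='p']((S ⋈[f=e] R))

σ filters on w, owned by the right side.
E' = (S ⋈[f=e] σ[w='p'](R))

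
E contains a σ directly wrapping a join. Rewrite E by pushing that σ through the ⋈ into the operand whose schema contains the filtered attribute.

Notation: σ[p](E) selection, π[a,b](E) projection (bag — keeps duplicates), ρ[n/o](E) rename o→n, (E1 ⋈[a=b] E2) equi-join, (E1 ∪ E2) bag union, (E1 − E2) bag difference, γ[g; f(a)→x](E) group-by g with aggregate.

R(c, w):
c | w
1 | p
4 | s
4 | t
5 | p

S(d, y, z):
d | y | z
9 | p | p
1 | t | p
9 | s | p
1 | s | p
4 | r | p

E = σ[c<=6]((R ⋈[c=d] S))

σ filters on c, owned by the left side.
E' = (σ[c<=6](R) ⋈[c=d] S)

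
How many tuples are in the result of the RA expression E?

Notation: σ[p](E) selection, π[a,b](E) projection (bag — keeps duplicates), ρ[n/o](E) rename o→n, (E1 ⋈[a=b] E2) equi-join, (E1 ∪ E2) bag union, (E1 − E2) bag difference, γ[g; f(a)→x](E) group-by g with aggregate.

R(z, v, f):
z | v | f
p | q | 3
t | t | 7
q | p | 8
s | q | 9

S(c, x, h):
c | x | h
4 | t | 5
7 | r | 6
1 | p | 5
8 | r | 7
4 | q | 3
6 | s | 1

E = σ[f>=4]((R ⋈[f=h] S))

Stepwise |·|:
  R → 4
  S → 6
  (R ⋈[f=h] S) → 2
  σ[f>=4]((R ⋈[f=h] S)) → 1

|E| = 1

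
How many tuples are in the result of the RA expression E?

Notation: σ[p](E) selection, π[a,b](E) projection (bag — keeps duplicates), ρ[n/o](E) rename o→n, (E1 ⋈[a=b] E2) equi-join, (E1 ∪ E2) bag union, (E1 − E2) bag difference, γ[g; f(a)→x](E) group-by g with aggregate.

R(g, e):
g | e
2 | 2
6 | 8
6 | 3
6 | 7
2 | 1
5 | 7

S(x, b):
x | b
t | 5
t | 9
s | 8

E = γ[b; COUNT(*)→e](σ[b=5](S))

Subexpression sizes:
  S → 3
  σ[b=5](S) → 1
  γ[b; COUNT(*)→e](σ[b=5](S)) → 1

|E| = 1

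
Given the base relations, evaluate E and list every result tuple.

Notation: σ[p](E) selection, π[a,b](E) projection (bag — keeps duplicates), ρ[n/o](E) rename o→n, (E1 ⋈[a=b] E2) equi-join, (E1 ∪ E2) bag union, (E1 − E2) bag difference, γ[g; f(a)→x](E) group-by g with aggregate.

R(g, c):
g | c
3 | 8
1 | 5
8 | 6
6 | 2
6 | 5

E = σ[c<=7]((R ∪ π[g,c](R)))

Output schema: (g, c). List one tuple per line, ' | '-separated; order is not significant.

Subexpression sizes:
  R → 5
  R → 5
  π[g,c](R) → 5
  (R ∪ π[g,c](R)) → 10
  σ[c<=7]((R ∪ π[g,c](R))) → 8

== RESULT ==
g | c
1 | 5
1 | 5
6 | 2
6 | 2
6 | 5
6 | 5
8 | 6
8 | 6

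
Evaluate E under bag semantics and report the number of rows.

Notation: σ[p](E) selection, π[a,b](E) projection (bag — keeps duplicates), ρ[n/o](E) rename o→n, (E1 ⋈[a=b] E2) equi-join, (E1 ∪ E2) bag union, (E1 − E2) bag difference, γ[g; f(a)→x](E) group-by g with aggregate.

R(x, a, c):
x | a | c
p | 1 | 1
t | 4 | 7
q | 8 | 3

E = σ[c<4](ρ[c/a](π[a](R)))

Stepwise |·|:
  R → 3
  π[a](R) → 3
  ρ[c/a](π[a](R)) → 3
  σ[c<4](ρ[c/a](π[a](R))) → 1

|E| = 1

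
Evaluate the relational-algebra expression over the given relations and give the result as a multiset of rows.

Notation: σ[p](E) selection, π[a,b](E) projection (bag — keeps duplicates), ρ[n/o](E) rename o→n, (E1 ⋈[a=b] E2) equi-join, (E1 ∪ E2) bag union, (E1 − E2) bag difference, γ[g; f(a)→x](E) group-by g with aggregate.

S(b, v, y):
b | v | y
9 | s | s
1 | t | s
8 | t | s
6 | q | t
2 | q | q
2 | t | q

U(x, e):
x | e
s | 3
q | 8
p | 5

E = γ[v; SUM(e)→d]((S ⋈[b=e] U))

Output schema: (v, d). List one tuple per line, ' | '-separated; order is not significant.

Per-node cardinality:
  S → 6
  U → 3
  (S ⋈[b=e] U) → 1
  γ[v; SUM(e)→d]((S ⋈[b=e] U)) → 1

== RESULT ==
v | d
t | 8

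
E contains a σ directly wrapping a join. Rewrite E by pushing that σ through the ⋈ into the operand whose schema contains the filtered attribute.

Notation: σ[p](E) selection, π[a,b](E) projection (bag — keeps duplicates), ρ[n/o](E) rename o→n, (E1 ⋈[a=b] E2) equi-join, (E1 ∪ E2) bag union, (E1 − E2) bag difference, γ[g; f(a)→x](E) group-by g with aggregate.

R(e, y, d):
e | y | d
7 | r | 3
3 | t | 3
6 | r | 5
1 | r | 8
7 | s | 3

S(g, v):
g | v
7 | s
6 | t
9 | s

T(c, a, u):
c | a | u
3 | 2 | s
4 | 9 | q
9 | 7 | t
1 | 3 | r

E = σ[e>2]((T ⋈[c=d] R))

σ filters on e, owned by the right side.
E' = (T ⋈[c=d] σ[e>2](R))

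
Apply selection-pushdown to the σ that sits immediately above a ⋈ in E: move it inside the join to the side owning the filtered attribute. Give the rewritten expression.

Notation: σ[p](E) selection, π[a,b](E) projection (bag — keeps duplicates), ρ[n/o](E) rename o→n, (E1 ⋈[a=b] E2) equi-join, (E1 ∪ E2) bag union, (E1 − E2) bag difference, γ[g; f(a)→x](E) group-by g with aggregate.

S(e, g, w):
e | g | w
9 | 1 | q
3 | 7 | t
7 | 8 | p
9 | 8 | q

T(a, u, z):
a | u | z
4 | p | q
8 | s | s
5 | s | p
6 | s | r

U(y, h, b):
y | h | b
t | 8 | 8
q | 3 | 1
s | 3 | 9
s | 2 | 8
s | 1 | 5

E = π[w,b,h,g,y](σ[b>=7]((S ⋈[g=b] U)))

σ filters on b, owned by the right side.
E' = π[w,b,h,g,y]((S ⋈[g=b] σ[b>=7](U)))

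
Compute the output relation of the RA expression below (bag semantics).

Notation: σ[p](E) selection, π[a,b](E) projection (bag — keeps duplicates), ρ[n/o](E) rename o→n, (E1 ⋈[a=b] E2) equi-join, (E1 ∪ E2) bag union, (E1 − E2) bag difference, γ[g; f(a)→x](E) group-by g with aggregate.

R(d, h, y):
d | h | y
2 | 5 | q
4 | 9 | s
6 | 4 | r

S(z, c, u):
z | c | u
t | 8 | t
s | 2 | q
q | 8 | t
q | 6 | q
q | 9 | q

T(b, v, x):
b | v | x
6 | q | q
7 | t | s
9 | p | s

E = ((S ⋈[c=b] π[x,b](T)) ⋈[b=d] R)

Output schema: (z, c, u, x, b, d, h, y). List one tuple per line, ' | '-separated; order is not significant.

Stepwise |·|:
  S → 5
  T → 3
  π[x,b](T) → 3
  (S ⋈[c=b] π[x,b](T)) → 2
  R → 3
  ((S ⋈[c=b] π[x,b](T)) ⋈[b=d] R) → 1

== RESULT ==
z | c | u | x | b | d | h | y
q | 6 | q | q | 6 | 6 | 4 | r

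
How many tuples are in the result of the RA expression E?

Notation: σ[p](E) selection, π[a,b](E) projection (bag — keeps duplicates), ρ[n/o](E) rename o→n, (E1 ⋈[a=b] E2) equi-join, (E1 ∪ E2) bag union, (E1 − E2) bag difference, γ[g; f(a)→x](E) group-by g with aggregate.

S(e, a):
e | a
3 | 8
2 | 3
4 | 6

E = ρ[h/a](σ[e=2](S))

Per-node cardinality:
  S → 3
  σ[e=2](S) → 1
  ρ[h/a](σ[e=2](S)) → 1

|E| = 1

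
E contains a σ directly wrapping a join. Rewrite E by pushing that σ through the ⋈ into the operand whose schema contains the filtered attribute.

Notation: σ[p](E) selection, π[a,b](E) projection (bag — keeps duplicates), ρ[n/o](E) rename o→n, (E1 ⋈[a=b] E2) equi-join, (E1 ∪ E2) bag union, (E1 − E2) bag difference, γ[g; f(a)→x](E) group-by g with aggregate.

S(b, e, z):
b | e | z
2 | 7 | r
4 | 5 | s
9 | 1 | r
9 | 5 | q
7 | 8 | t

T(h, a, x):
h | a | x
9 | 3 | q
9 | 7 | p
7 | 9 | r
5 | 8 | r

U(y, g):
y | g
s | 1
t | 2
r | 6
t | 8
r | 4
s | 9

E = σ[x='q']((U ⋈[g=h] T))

σ filters on x, owned by the right side.
E' = (U ⋈[g=h] σ[x='q'](T))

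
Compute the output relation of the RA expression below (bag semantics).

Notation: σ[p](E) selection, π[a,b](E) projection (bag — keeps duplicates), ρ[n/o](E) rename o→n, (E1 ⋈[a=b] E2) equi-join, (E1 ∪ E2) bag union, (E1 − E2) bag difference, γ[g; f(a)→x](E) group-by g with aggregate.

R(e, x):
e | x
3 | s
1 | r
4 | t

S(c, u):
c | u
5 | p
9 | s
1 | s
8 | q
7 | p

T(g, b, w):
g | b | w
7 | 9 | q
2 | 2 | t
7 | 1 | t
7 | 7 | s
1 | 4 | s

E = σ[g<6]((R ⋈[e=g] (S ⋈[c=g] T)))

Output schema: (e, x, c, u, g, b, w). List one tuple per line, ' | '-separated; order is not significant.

Stepwise |·|:
  R → 3
  S → 5
  T → 5
  (S ⋈[c=g] T) → 4
  (R ⋈[e=g] (S ⋈[c=g] T)) → 1
  σ[g<6]((R ⋈[e=g] (S ⋈[c=g] T))) → 1

== RESULT ==
e | x | c | u | g | b | w
1 | r | 1 | s | 1 | 4 | s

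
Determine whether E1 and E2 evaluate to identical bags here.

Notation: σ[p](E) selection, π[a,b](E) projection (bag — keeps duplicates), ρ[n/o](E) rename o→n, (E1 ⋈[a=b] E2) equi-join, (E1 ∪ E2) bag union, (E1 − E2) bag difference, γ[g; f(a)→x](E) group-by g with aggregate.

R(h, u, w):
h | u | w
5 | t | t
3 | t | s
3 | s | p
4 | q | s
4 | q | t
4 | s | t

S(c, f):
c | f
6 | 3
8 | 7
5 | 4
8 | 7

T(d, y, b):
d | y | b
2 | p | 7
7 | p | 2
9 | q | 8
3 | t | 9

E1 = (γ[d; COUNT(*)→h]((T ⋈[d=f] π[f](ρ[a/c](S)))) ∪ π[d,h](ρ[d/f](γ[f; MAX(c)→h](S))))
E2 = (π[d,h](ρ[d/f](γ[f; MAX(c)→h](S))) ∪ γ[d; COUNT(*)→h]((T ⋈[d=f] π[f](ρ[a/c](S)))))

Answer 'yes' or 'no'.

E1 stepwise |·|:
  T → 4
  S → 4
  ρ[a/c](S) → 4
  π[f](ρ[a/c](S)) → 4
  (T ⋈[d=f] π[f](ρ[a/c](S))) → 3
  γ[d; COUNT(*)→h]((T ⋈[d=f] π[f](ρ[a/c](S)))) → 2
  S → 4
  γ[f; MAX(c)→h](S) → 3
  ρ[d/f](γ[f; MAX(c)→h](S)) → 3
  π[d,h](ρ[d/f](γ[f; MAX(c)→h](S))) → 3
  (γ[d; COUNT(*)→h]((T ⋈[d=f] π[f](ρ[a/c](S)))) ∪ π[d,h](ρ[d/f](γ[f; MAX(c)→h](S)))) → 5
E2 stepwise |·|:
  S → 4
  γ[f; MAX(c)→h](S) → 3
  ρ[d/f](γ[f; MAX(c)→h](S)) → 3
  π[d,h](ρ[d/f](γ[f; MAX(c)→h](S))) → 3
  T → 4
  S → 4
  ρ[a/c](S) → 4
  π[f](ρ[a/c](S)) → 4
  (T ⋈[d=f] π[f](ρ[a/c](S))) → 3
  γ[d; COUNT(*)→h]((T ⋈[d=f] π[f](ρ[a/c](S)))) → 2
  (π[d,h](ρ[d/f](γ[f; MAX(c)→h](S))) ∪ γ[d; COUNT(*)→h]((T ⋈[d=f] π[f](ρ[a/c](S))))) → 5

E1 and E2 produce the same multiset:
d | h
3 | 1
3 | 6
4 | 5
7 | 2
7 | 8

yes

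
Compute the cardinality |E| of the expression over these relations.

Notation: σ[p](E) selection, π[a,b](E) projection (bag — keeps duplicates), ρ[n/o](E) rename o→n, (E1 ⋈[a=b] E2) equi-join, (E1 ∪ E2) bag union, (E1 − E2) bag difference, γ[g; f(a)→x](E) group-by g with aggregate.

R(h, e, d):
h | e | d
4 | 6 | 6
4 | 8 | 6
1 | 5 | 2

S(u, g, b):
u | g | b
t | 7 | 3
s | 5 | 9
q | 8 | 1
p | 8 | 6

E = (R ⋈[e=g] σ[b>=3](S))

Per-node cardinality:
  R → 3
  S → 4
  σ[b>=3](S) → 3
  (R ⋈[e=g] σ[b>=3](S)) → 2

|E| = 2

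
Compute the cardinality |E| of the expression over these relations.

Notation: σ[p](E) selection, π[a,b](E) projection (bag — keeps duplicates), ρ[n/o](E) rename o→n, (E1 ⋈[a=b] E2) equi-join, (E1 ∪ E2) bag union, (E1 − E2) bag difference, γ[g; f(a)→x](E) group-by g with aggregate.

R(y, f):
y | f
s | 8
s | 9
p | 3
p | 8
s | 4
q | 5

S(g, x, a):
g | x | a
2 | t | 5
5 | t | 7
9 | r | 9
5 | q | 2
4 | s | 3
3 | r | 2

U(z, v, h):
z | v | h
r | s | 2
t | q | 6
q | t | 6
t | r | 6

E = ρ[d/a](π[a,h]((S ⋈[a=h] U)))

Subexpression sizes:
  S → 6
  U → 4
  (S ⋈[a=h] U) → 2
  π[a,h]((S ⋈[a=h] U)) → 2
  ρ[d/a](π[a,h]((S ⋈[a=h] U))) → 2

|E| = 2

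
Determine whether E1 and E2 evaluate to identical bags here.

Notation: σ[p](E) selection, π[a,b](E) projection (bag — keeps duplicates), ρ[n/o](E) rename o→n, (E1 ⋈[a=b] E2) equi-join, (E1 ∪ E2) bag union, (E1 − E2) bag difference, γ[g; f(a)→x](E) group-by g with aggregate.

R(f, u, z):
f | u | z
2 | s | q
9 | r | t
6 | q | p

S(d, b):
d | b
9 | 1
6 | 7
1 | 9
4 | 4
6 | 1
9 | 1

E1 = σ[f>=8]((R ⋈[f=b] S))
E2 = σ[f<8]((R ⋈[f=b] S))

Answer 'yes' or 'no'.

E1 row counts bottom-up:
  R → 3
  S → 6
  (R ⋈[f=b] S) → 1
  σ[f>=8]((R ⋈[f=b] S)) → 1
E2 row counts bottom-up:
  R → 3
  S → 6
  (R ⋈[f=b] S) → 1
  σ[f<8]((R ⋈[f=b] S)) → 0

E1 result:
f | u | z | d | b
9 | r | t | 1 | 9
E2 result:
f | u | z | d | b
(0 rows)
Witness: (9, 'r', 't', 1, 9) appears 1× in E1 but 0× in E2.

no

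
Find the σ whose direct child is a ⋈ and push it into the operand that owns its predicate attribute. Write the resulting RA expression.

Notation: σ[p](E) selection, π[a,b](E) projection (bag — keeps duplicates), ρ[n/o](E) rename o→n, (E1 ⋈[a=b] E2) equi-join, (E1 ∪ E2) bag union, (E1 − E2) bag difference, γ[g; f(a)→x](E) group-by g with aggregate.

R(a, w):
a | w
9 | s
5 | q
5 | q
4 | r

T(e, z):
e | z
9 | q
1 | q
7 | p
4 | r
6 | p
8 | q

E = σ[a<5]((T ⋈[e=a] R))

σ filters on a, owned by the right side.
E' = (T ⋈[e=a] σ[a<5](R))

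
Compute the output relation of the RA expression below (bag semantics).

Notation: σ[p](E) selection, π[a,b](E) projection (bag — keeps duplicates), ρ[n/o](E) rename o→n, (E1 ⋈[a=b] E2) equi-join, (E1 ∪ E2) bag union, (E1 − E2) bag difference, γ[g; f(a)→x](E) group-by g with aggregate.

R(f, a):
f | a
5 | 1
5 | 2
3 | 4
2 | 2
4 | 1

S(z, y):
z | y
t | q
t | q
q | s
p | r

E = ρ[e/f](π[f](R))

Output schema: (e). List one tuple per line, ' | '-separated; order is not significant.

Stepwise |·|:
  R → 5
  π[f](R) → 5
  ρ[e/f](π[f](R)) → 5

== RESULT ==
e
2
3
4
5
5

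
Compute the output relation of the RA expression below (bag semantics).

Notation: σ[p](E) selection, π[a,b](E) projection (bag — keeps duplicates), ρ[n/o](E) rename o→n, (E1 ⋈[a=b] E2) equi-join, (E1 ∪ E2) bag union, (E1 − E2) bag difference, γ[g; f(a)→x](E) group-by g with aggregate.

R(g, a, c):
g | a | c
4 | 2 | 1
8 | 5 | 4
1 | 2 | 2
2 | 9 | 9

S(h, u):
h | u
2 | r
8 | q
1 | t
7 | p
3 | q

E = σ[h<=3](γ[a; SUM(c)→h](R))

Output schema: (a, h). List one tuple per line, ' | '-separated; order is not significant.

Stepwise |·|:
  R → 4
  γ[a; SUM(c)→h](R) → 3
  σ[h<=3](γ[a; SUM(c)→h](R)) → 1

== RESULT ==
a | h
2 | 3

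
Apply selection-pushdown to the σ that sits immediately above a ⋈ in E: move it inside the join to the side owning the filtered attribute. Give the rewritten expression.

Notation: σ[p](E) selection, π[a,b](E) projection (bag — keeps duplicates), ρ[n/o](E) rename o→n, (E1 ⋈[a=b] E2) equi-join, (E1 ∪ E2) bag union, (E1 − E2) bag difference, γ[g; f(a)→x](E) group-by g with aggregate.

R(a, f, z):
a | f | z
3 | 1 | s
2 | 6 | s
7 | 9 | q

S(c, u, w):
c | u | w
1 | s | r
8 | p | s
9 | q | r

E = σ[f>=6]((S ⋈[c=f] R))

σ filters on f, owned by the right side.
E' = (S ⋈[c=f] σ[f>=6](R))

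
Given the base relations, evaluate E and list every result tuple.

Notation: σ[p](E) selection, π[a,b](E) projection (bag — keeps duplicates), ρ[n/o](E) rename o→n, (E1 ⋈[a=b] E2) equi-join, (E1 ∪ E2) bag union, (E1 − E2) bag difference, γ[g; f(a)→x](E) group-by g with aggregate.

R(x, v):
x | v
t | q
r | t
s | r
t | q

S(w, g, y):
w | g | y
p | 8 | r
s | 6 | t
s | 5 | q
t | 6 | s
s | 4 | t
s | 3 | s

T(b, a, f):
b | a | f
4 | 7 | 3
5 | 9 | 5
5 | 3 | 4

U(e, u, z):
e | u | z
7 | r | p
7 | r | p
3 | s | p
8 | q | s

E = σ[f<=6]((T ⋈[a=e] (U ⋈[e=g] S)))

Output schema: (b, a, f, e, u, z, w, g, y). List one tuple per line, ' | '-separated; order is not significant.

Row counts bottom-up:
  T → 3
  U → 4
  S → 6
  (U ⋈[e=g] S) → 2
  (T ⋈[a=e] (U ⋈[e=g] S)) → 1
  σ[f<=6]((T ⋈[a=e] (U ⋈[e=g] S))) → 1

== RESULT ==
b | a | f | e | u | z | w | g | y
5 | 3 | 4 | 3 | s | p | s | 3 | s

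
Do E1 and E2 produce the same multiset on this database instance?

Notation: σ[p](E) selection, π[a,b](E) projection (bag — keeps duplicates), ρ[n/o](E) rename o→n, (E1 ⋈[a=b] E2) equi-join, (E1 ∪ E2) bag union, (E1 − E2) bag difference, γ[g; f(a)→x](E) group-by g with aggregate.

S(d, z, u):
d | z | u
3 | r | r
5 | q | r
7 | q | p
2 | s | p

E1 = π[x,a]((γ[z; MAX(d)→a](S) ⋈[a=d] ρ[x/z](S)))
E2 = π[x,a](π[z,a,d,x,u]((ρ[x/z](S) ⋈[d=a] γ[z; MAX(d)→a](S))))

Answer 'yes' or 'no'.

E1 subexpression sizes:
  S → 4
  γ[z; MAX(d)→a](S) → 3
  S → 4
  ρ[x/z](S) → 4
  (γ[z; MAX(d)→a](S) ⋈[a=d] ρ[x/z](S)) → 3
  π[x,a]((γ[z; MAX(d)→a](S) ⋈[a=d] ρ[x/z](S))) → 3
E2 subexpression sizes:
  S → 4
  ρ[x/z](S) → 4
  S → 4
  γ[z; MAX(d)→a](S) → 3
  (ρ[x/z](S) ⋈[d=a] γ[z; MAX(d)→a](S)) → 3
  π[z,a,d,x,u]((ρ[x/z](S) ⋈[d=a] γ[z; MAX(d)→a](S))) → 3
  π[x,a](π[z,a,d,x,u]((ρ[x/z](S) ⋈[d=a] γ[z; MAX(d)→a](S)))) → 3

E1 and E2 produce the same multiset:
x | a
q | 7
r | 3
s | 2

yes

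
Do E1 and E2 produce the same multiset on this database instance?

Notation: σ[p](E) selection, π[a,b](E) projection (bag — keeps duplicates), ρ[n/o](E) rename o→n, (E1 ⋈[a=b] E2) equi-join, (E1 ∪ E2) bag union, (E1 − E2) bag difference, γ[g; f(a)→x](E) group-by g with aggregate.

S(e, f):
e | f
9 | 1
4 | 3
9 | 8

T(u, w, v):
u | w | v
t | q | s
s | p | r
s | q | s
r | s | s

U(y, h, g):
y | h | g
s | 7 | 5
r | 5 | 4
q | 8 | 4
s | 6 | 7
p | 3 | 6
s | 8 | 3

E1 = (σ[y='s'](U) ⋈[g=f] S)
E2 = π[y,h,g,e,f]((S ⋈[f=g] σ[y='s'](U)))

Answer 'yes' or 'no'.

E1 subexpression sizes:
  U → 6
  σ[y='s'](U) → 3
  S → 3
  (σ[y='s'](U) ⋈[g=f] S) → 1
E2 subexpression sizes:
  S → 3
  U → 6
  σ[y='s'](U) → 3
  (S ⋈[f=g] σ[y='s'](U)) → 1
  π[y,h,g,e,f]((S ⋈[f=g] σ[y='s'](U))) → 1

E1 and E2 produce the same multiset:
y | h | g | e | f
s | 8 | 3 | 4 | 3

yes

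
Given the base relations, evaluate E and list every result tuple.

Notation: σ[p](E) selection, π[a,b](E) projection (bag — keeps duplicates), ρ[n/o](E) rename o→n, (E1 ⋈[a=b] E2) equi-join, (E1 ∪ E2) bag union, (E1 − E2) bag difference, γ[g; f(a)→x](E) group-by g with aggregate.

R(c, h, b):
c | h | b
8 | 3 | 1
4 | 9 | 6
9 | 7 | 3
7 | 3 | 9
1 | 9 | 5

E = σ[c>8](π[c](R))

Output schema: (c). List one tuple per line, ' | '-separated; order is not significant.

Per-node cardinality:
  R → 5
  π[c](R) → 5
  σ[c>8](π[c](R)) → 1

== RESULT ==
c
9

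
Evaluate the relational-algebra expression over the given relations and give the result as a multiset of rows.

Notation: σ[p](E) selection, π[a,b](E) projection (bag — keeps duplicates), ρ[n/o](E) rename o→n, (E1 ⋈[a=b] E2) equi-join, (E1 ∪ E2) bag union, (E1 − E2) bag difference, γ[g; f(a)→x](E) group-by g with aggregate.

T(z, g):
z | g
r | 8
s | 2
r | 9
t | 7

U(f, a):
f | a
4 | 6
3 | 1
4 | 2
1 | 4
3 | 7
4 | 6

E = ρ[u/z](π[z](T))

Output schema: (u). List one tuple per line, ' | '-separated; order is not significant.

Subexpression sizes:
  T → 4
  π[z](T) → 4
  ρ[u/z](π[z](T)) → 4

== RESULT ==
u
r
r
s
t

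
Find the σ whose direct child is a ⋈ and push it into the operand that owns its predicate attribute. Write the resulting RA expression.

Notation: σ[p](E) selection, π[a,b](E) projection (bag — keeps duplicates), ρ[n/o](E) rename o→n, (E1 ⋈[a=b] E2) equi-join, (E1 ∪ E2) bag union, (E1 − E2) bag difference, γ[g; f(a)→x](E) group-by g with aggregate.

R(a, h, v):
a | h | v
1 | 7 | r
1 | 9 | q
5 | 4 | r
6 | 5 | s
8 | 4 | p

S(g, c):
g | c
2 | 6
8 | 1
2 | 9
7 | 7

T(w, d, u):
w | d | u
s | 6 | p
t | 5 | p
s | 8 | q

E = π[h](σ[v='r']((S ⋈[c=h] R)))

σ filters on v, owned by the right side.
E' = π[h]((S ⋈[c=h] σ[v='r'](R)))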